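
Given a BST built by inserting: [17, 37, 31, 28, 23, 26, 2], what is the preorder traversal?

Tree insertion order: [17, 37, 31, 28, 23, 26, 2]
Tree (level-order array): [17, 2, 37, None, None, 31, None, 28, None, 23, None, None, 26]
Preorder traversal: [17, 2, 37, 31, 28, 23, 26]


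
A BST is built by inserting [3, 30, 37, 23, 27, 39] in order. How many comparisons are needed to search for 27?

Search path for 27: 3 -> 30 -> 23 -> 27
Found: True
Comparisons: 4


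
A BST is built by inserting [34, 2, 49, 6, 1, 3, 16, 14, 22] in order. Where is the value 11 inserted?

Starting tree (level order): [34, 2, 49, 1, 6, None, None, None, None, 3, 16, None, None, 14, 22]
Insertion path: 34 -> 2 -> 6 -> 16 -> 14
Result: insert 11 as left child of 14
Final tree (level order): [34, 2, 49, 1, 6, None, None, None, None, 3, 16, None, None, 14, 22, 11]


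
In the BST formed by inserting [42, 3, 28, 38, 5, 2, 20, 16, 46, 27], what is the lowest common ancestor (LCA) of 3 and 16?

Tree insertion order: [42, 3, 28, 38, 5, 2, 20, 16, 46, 27]
Tree (level-order array): [42, 3, 46, 2, 28, None, None, None, None, 5, 38, None, 20, None, None, 16, 27]
In a BST, the LCA of p=3, q=16 is the first node v on the
root-to-leaf path with p <= v <= q (go left if both < v, right if both > v).
Walk from root:
  at 42: both 3 and 16 < 42, go left
  at 3: 3 <= 3 <= 16, this is the LCA
LCA = 3


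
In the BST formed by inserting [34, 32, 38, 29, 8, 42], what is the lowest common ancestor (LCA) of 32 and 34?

Tree insertion order: [34, 32, 38, 29, 8, 42]
Tree (level-order array): [34, 32, 38, 29, None, None, 42, 8]
In a BST, the LCA of p=32, q=34 is the first node v on the
root-to-leaf path with p <= v <= q (go left if both < v, right if both > v).
Walk from root:
  at 34: 32 <= 34 <= 34, this is the LCA
LCA = 34


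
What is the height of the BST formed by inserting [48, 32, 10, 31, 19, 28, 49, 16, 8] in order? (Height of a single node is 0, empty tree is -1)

Insertion order: [48, 32, 10, 31, 19, 28, 49, 16, 8]
Tree (level-order array): [48, 32, 49, 10, None, None, None, 8, 31, None, None, 19, None, 16, 28]
Compute height bottom-up (empty subtree = -1):
  height(8) = 1 + max(-1, -1) = 0
  height(16) = 1 + max(-1, -1) = 0
  height(28) = 1 + max(-1, -1) = 0
  height(19) = 1 + max(0, 0) = 1
  height(31) = 1 + max(1, -1) = 2
  height(10) = 1 + max(0, 2) = 3
  height(32) = 1 + max(3, -1) = 4
  height(49) = 1 + max(-1, -1) = 0
  height(48) = 1 + max(4, 0) = 5
Height = 5


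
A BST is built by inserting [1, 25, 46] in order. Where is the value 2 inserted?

Starting tree (level order): [1, None, 25, None, 46]
Insertion path: 1 -> 25
Result: insert 2 as left child of 25
Final tree (level order): [1, None, 25, 2, 46]


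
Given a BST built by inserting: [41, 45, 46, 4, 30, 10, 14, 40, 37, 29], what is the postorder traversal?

Tree insertion order: [41, 45, 46, 4, 30, 10, 14, 40, 37, 29]
Tree (level-order array): [41, 4, 45, None, 30, None, 46, 10, 40, None, None, None, 14, 37, None, None, 29]
Postorder traversal: [29, 14, 10, 37, 40, 30, 4, 46, 45, 41]


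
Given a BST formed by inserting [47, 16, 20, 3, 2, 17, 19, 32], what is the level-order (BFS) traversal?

Tree insertion order: [47, 16, 20, 3, 2, 17, 19, 32]
Tree (level-order array): [47, 16, None, 3, 20, 2, None, 17, 32, None, None, None, 19]
BFS from the root, enqueuing left then right child of each popped node:
  queue [47] -> pop 47, enqueue [16], visited so far: [47]
  queue [16] -> pop 16, enqueue [3, 20], visited so far: [47, 16]
  queue [3, 20] -> pop 3, enqueue [2], visited so far: [47, 16, 3]
  queue [20, 2] -> pop 20, enqueue [17, 32], visited so far: [47, 16, 3, 20]
  queue [2, 17, 32] -> pop 2, enqueue [none], visited so far: [47, 16, 3, 20, 2]
  queue [17, 32] -> pop 17, enqueue [19], visited so far: [47, 16, 3, 20, 2, 17]
  queue [32, 19] -> pop 32, enqueue [none], visited so far: [47, 16, 3, 20, 2, 17, 32]
  queue [19] -> pop 19, enqueue [none], visited so far: [47, 16, 3, 20, 2, 17, 32, 19]
Result: [47, 16, 3, 20, 2, 17, 32, 19]


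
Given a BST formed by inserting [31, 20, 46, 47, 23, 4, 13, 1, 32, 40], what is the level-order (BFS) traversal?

Tree insertion order: [31, 20, 46, 47, 23, 4, 13, 1, 32, 40]
Tree (level-order array): [31, 20, 46, 4, 23, 32, 47, 1, 13, None, None, None, 40]
BFS from the root, enqueuing left then right child of each popped node:
  queue [31] -> pop 31, enqueue [20, 46], visited so far: [31]
  queue [20, 46] -> pop 20, enqueue [4, 23], visited so far: [31, 20]
  queue [46, 4, 23] -> pop 46, enqueue [32, 47], visited so far: [31, 20, 46]
  queue [4, 23, 32, 47] -> pop 4, enqueue [1, 13], visited so far: [31, 20, 46, 4]
  queue [23, 32, 47, 1, 13] -> pop 23, enqueue [none], visited so far: [31, 20, 46, 4, 23]
  queue [32, 47, 1, 13] -> pop 32, enqueue [40], visited so far: [31, 20, 46, 4, 23, 32]
  queue [47, 1, 13, 40] -> pop 47, enqueue [none], visited so far: [31, 20, 46, 4, 23, 32, 47]
  queue [1, 13, 40] -> pop 1, enqueue [none], visited so far: [31, 20, 46, 4, 23, 32, 47, 1]
  queue [13, 40] -> pop 13, enqueue [none], visited so far: [31, 20, 46, 4, 23, 32, 47, 1, 13]
  queue [40] -> pop 40, enqueue [none], visited so far: [31, 20, 46, 4, 23, 32, 47, 1, 13, 40]
Result: [31, 20, 46, 4, 23, 32, 47, 1, 13, 40]


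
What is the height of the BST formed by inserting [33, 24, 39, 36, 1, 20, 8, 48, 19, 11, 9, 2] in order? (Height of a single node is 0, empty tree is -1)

Insertion order: [33, 24, 39, 36, 1, 20, 8, 48, 19, 11, 9, 2]
Tree (level-order array): [33, 24, 39, 1, None, 36, 48, None, 20, None, None, None, None, 8, None, 2, 19, None, None, 11, None, 9]
Compute height bottom-up (empty subtree = -1):
  height(2) = 1 + max(-1, -1) = 0
  height(9) = 1 + max(-1, -1) = 0
  height(11) = 1 + max(0, -1) = 1
  height(19) = 1 + max(1, -1) = 2
  height(8) = 1 + max(0, 2) = 3
  height(20) = 1 + max(3, -1) = 4
  height(1) = 1 + max(-1, 4) = 5
  height(24) = 1 + max(5, -1) = 6
  height(36) = 1 + max(-1, -1) = 0
  height(48) = 1 + max(-1, -1) = 0
  height(39) = 1 + max(0, 0) = 1
  height(33) = 1 + max(6, 1) = 7
Height = 7


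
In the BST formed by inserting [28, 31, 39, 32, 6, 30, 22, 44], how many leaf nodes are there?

Tree built from: [28, 31, 39, 32, 6, 30, 22, 44]
Tree (level-order array): [28, 6, 31, None, 22, 30, 39, None, None, None, None, 32, 44]
Rule: A leaf has 0 children.
Per-node child counts:
  node 28: 2 child(ren)
  node 6: 1 child(ren)
  node 22: 0 child(ren)
  node 31: 2 child(ren)
  node 30: 0 child(ren)
  node 39: 2 child(ren)
  node 32: 0 child(ren)
  node 44: 0 child(ren)
Matching nodes: [22, 30, 32, 44]
Count of leaf nodes: 4


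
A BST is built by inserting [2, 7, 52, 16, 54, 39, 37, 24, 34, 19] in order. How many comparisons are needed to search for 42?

Search path for 42: 2 -> 7 -> 52 -> 16 -> 39
Found: False
Comparisons: 5


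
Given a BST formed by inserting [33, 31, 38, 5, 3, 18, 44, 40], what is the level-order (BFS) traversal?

Tree insertion order: [33, 31, 38, 5, 3, 18, 44, 40]
Tree (level-order array): [33, 31, 38, 5, None, None, 44, 3, 18, 40]
BFS from the root, enqueuing left then right child of each popped node:
  queue [33] -> pop 33, enqueue [31, 38], visited so far: [33]
  queue [31, 38] -> pop 31, enqueue [5], visited so far: [33, 31]
  queue [38, 5] -> pop 38, enqueue [44], visited so far: [33, 31, 38]
  queue [5, 44] -> pop 5, enqueue [3, 18], visited so far: [33, 31, 38, 5]
  queue [44, 3, 18] -> pop 44, enqueue [40], visited so far: [33, 31, 38, 5, 44]
  queue [3, 18, 40] -> pop 3, enqueue [none], visited so far: [33, 31, 38, 5, 44, 3]
  queue [18, 40] -> pop 18, enqueue [none], visited so far: [33, 31, 38, 5, 44, 3, 18]
  queue [40] -> pop 40, enqueue [none], visited so far: [33, 31, 38, 5, 44, 3, 18, 40]
Result: [33, 31, 38, 5, 44, 3, 18, 40]


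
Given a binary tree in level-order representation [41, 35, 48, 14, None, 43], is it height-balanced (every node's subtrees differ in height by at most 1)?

Tree (level-order array): [41, 35, 48, 14, None, 43]
Definition: a tree is height-balanced if, at every node, |h(left) - h(right)| <= 1 (empty subtree has height -1).
Bottom-up per-node check:
  node 14: h_left=-1, h_right=-1, diff=0 [OK], height=0
  node 35: h_left=0, h_right=-1, diff=1 [OK], height=1
  node 43: h_left=-1, h_right=-1, diff=0 [OK], height=0
  node 48: h_left=0, h_right=-1, diff=1 [OK], height=1
  node 41: h_left=1, h_right=1, diff=0 [OK], height=2
All nodes satisfy the balance condition.
Result: Balanced


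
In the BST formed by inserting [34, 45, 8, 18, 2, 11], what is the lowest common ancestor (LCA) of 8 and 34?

Tree insertion order: [34, 45, 8, 18, 2, 11]
Tree (level-order array): [34, 8, 45, 2, 18, None, None, None, None, 11]
In a BST, the LCA of p=8, q=34 is the first node v on the
root-to-leaf path with p <= v <= q (go left if both < v, right if both > v).
Walk from root:
  at 34: 8 <= 34 <= 34, this is the LCA
LCA = 34


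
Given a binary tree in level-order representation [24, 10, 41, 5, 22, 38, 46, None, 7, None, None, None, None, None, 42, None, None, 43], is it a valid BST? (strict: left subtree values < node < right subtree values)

Level-order array: [24, 10, 41, 5, 22, 38, 46, None, 7, None, None, None, None, None, 42, None, None, 43]
Validate using subtree bounds (lo, hi): at each node, require lo < value < hi,
then recurse left with hi=value and right with lo=value.
Preorder trace (stopping at first violation):
  at node 24 with bounds (-inf, +inf): OK
  at node 10 with bounds (-inf, 24): OK
  at node 5 with bounds (-inf, 10): OK
  at node 7 with bounds (5, 10): OK
  at node 22 with bounds (10, 24): OK
  at node 41 with bounds (24, +inf): OK
  at node 38 with bounds (24, 41): OK
  at node 46 with bounds (41, +inf): OK
  at node 42 with bounds (46, +inf): VIOLATION
Node 42 violates its bound: not (46 < 42 < +inf).
Result: Not a valid BST


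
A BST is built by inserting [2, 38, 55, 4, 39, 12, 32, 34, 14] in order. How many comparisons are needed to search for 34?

Search path for 34: 2 -> 38 -> 4 -> 12 -> 32 -> 34
Found: True
Comparisons: 6


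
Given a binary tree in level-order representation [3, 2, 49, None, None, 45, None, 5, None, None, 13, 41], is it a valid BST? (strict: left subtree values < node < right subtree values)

Level-order array: [3, 2, 49, None, None, 45, None, 5, None, None, 13, 41]
Validate using subtree bounds (lo, hi): at each node, require lo < value < hi,
then recurse left with hi=value and right with lo=value.
Preorder trace (stopping at first violation):
  at node 3 with bounds (-inf, +inf): OK
  at node 2 with bounds (-inf, 3): OK
  at node 49 with bounds (3, +inf): OK
  at node 45 with bounds (3, 49): OK
  at node 5 with bounds (3, 45): OK
  at node 13 with bounds (5, 45): OK
  at node 41 with bounds (5, 13): VIOLATION
Node 41 violates its bound: not (5 < 41 < 13).
Result: Not a valid BST


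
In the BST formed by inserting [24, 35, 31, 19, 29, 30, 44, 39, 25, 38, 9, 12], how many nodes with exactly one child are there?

Tree built from: [24, 35, 31, 19, 29, 30, 44, 39, 25, 38, 9, 12]
Tree (level-order array): [24, 19, 35, 9, None, 31, 44, None, 12, 29, None, 39, None, None, None, 25, 30, 38]
Rule: These are nodes with exactly 1 non-null child.
Per-node child counts:
  node 24: 2 child(ren)
  node 19: 1 child(ren)
  node 9: 1 child(ren)
  node 12: 0 child(ren)
  node 35: 2 child(ren)
  node 31: 1 child(ren)
  node 29: 2 child(ren)
  node 25: 0 child(ren)
  node 30: 0 child(ren)
  node 44: 1 child(ren)
  node 39: 1 child(ren)
  node 38: 0 child(ren)
Matching nodes: [19, 9, 31, 44, 39]
Count of nodes with exactly one child: 5


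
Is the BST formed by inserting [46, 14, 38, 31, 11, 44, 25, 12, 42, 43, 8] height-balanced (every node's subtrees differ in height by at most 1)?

Tree (level-order array): [46, 14, None, 11, 38, 8, 12, 31, 44, None, None, None, None, 25, None, 42, None, None, None, None, 43]
Definition: a tree is height-balanced if, at every node, |h(left) - h(right)| <= 1 (empty subtree has height -1).
Bottom-up per-node check:
  node 8: h_left=-1, h_right=-1, diff=0 [OK], height=0
  node 12: h_left=-1, h_right=-1, diff=0 [OK], height=0
  node 11: h_left=0, h_right=0, diff=0 [OK], height=1
  node 25: h_left=-1, h_right=-1, diff=0 [OK], height=0
  node 31: h_left=0, h_right=-1, diff=1 [OK], height=1
  node 43: h_left=-1, h_right=-1, diff=0 [OK], height=0
  node 42: h_left=-1, h_right=0, diff=1 [OK], height=1
  node 44: h_left=1, h_right=-1, diff=2 [FAIL (|1--1|=2 > 1)], height=2
  node 38: h_left=1, h_right=2, diff=1 [OK], height=3
  node 14: h_left=1, h_right=3, diff=2 [FAIL (|1-3|=2 > 1)], height=4
  node 46: h_left=4, h_right=-1, diff=5 [FAIL (|4--1|=5 > 1)], height=5
Node 44 violates the condition: |1 - -1| = 2 > 1.
Result: Not balanced


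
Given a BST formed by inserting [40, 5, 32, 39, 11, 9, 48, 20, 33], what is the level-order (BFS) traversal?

Tree insertion order: [40, 5, 32, 39, 11, 9, 48, 20, 33]
Tree (level-order array): [40, 5, 48, None, 32, None, None, 11, 39, 9, 20, 33]
BFS from the root, enqueuing left then right child of each popped node:
  queue [40] -> pop 40, enqueue [5, 48], visited so far: [40]
  queue [5, 48] -> pop 5, enqueue [32], visited so far: [40, 5]
  queue [48, 32] -> pop 48, enqueue [none], visited so far: [40, 5, 48]
  queue [32] -> pop 32, enqueue [11, 39], visited so far: [40, 5, 48, 32]
  queue [11, 39] -> pop 11, enqueue [9, 20], visited so far: [40, 5, 48, 32, 11]
  queue [39, 9, 20] -> pop 39, enqueue [33], visited so far: [40, 5, 48, 32, 11, 39]
  queue [9, 20, 33] -> pop 9, enqueue [none], visited so far: [40, 5, 48, 32, 11, 39, 9]
  queue [20, 33] -> pop 20, enqueue [none], visited so far: [40, 5, 48, 32, 11, 39, 9, 20]
  queue [33] -> pop 33, enqueue [none], visited so far: [40, 5, 48, 32, 11, 39, 9, 20, 33]
Result: [40, 5, 48, 32, 11, 39, 9, 20, 33]


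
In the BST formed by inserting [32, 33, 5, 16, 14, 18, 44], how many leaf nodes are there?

Tree built from: [32, 33, 5, 16, 14, 18, 44]
Tree (level-order array): [32, 5, 33, None, 16, None, 44, 14, 18]
Rule: A leaf has 0 children.
Per-node child counts:
  node 32: 2 child(ren)
  node 5: 1 child(ren)
  node 16: 2 child(ren)
  node 14: 0 child(ren)
  node 18: 0 child(ren)
  node 33: 1 child(ren)
  node 44: 0 child(ren)
Matching nodes: [14, 18, 44]
Count of leaf nodes: 3


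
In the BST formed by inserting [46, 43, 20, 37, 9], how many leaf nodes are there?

Tree built from: [46, 43, 20, 37, 9]
Tree (level-order array): [46, 43, None, 20, None, 9, 37]
Rule: A leaf has 0 children.
Per-node child counts:
  node 46: 1 child(ren)
  node 43: 1 child(ren)
  node 20: 2 child(ren)
  node 9: 0 child(ren)
  node 37: 0 child(ren)
Matching nodes: [9, 37]
Count of leaf nodes: 2


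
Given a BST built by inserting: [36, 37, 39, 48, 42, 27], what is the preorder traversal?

Tree insertion order: [36, 37, 39, 48, 42, 27]
Tree (level-order array): [36, 27, 37, None, None, None, 39, None, 48, 42]
Preorder traversal: [36, 27, 37, 39, 48, 42]


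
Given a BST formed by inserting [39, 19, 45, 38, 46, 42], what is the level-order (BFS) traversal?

Tree insertion order: [39, 19, 45, 38, 46, 42]
Tree (level-order array): [39, 19, 45, None, 38, 42, 46]
BFS from the root, enqueuing left then right child of each popped node:
  queue [39] -> pop 39, enqueue [19, 45], visited so far: [39]
  queue [19, 45] -> pop 19, enqueue [38], visited so far: [39, 19]
  queue [45, 38] -> pop 45, enqueue [42, 46], visited so far: [39, 19, 45]
  queue [38, 42, 46] -> pop 38, enqueue [none], visited so far: [39, 19, 45, 38]
  queue [42, 46] -> pop 42, enqueue [none], visited so far: [39, 19, 45, 38, 42]
  queue [46] -> pop 46, enqueue [none], visited so far: [39, 19, 45, 38, 42, 46]
Result: [39, 19, 45, 38, 42, 46]


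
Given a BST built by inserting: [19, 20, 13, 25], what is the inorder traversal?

Tree insertion order: [19, 20, 13, 25]
Tree (level-order array): [19, 13, 20, None, None, None, 25]
Inorder traversal: [13, 19, 20, 25]


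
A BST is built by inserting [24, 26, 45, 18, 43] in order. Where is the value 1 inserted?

Starting tree (level order): [24, 18, 26, None, None, None, 45, 43]
Insertion path: 24 -> 18
Result: insert 1 as left child of 18
Final tree (level order): [24, 18, 26, 1, None, None, 45, None, None, 43]


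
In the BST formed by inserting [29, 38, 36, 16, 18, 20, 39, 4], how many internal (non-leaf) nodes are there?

Tree built from: [29, 38, 36, 16, 18, 20, 39, 4]
Tree (level-order array): [29, 16, 38, 4, 18, 36, 39, None, None, None, 20]
Rule: An internal node has at least one child.
Per-node child counts:
  node 29: 2 child(ren)
  node 16: 2 child(ren)
  node 4: 0 child(ren)
  node 18: 1 child(ren)
  node 20: 0 child(ren)
  node 38: 2 child(ren)
  node 36: 0 child(ren)
  node 39: 0 child(ren)
Matching nodes: [29, 16, 18, 38]
Count of internal (non-leaf) nodes: 4


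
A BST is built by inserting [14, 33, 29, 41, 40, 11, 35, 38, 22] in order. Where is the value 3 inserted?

Starting tree (level order): [14, 11, 33, None, None, 29, 41, 22, None, 40, None, None, None, 35, None, None, 38]
Insertion path: 14 -> 11
Result: insert 3 as left child of 11
Final tree (level order): [14, 11, 33, 3, None, 29, 41, None, None, 22, None, 40, None, None, None, 35, None, None, 38]


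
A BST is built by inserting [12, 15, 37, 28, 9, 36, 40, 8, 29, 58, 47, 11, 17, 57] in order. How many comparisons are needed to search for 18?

Search path for 18: 12 -> 15 -> 37 -> 28 -> 17
Found: False
Comparisons: 5


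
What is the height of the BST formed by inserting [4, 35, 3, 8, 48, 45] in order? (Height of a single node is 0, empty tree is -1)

Insertion order: [4, 35, 3, 8, 48, 45]
Tree (level-order array): [4, 3, 35, None, None, 8, 48, None, None, 45]
Compute height bottom-up (empty subtree = -1):
  height(3) = 1 + max(-1, -1) = 0
  height(8) = 1 + max(-1, -1) = 0
  height(45) = 1 + max(-1, -1) = 0
  height(48) = 1 + max(0, -1) = 1
  height(35) = 1 + max(0, 1) = 2
  height(4) = 1 + max(0, 2) = 3
Height = 3


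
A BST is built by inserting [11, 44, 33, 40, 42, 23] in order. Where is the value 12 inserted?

Starting tree (level order): [11, None, 44, 33, None, 23, 40, None, None, None, 42]
Insertion path: 11 -> 44 -> 33 -> 23
Result: insert 12 as left child of 23
Final tree (level order): [11, None, 44, 33, None, 23, 40, 12, None, None, 42]


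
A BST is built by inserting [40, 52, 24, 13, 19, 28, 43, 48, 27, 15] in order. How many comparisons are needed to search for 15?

Search path for 15: 40 -> 24 -> 13 -> 19 -> 15
Found: True
Comparisons: 5


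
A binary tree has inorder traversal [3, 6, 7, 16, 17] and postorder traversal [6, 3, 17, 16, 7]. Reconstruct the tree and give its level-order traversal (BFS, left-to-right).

Inorder:   [3, 6, 7, 16, 17]
Postorder: [6, 3, 17, 16, 7]
Algorithm: postorder visits root last, so walk postorder right-to-left;
each value is the root of the current inorder slice — split it at that
value, recurse on the right subtree first, then the left.
Recursive splits:
  root=7; inorder splits into left=[3, 6], right=[16, 17]
  root=16; inorder splits into left=[], right=[17]
  root=17; inorder splits into left=[], right=[]
  root=3; inorder splits into left=[], right=[6]
  root=6; inorder splits into left=[], right=[]
Reconstructed level-order: [7, 3, 16, 6, 17]


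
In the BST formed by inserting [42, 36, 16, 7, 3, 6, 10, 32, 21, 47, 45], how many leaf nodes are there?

Tree built from: [42, 36, 16, 7, 3, 6, 10, 32, 21, 47, 45]
Tree (level-order array): [42, 36, 47, 16, None, 45, None, 7, 32, None, None, 3, 10, 21, None, None, 6]
Rule: A leaf has 0 children.
Per-node child counts:
  node 42: 2 child(ren)
  node 36: 1 child(ren)
  node 16: 2 child(ren)
  node 7: 2 child(ren)
  node 3: 1 child(ren)
  node 6: 0 child(ren)
  node 10: 0 child(ren)
  node 32: 1 child(ren)
  node 21: 0 child(ren)
  node 47: 1 child(ren)
  node 45: 0 child(ren)
Matching nodes: [6, 10, 21, 45]
Count of leaf nodes: 4


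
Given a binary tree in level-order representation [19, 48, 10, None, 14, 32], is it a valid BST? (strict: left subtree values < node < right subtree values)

Level-order array: [19, 48, 10, None, 14, 32]
Validate using subtree bounds (lo, hi): at each node, require lo < value < hi,
then recurse left with hi=value and right with lo=value.
Preorder trace (stopping at first violation):
  at node 19 with bounds (-inf, +inf): OK
  at node 48 with bounds (-inf, 19): VIOLATION
Node 48 violates its bound: not (-inf < 48 < 19).
Result: Not a valid BST


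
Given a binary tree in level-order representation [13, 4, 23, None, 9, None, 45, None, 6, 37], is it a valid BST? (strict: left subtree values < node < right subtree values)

Level-order array: [13, 4, 23, None, 9, None, 45, None, 6, 37]
Validate using subtree bounds (lo, hi): at each node, require lo < value < hi,
then recurse left with hi=value and right with lo=value.
Preorder trace (stopping at first violation):
  at node 13 with bounds (-inf, +inf): OK
  at node 4 with bounds (-inf, 13): OK
  at node 9 with bounds (4, 13): OK
  at node 6 with bounds (9, 13): VIOLATION
Node 6 violates its bound: not (9 < 6 < 13).
Result: Not a valid BST


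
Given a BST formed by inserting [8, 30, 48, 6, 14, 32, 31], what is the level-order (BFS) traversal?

Tree insertion order: [8, 30, 48, 6, 14, 32, 31]
Tree (level-order array): [8, 6, 30, None, None, 14, 48, None, None, 32, None, 31]
BFS from the root, enqueuing left then right child of each popped node:
  queue [8] -> pop 8, enqueue [6, 30], visited so far: [8]
  queue [6, 30] -> pop 6, enqueue [none], visited so far: [8, 6]
  queue [30] -> pop 30, enqueue [14, 48], visited so far: [8, 6, 30]
  queue [14, 48] -> pop 14, enqueue [none], visited so far: [8, 6, 30, 14]
  queue [48] -> pop 48, enqueue [32], visited so far: [8, 6, 30, 14, 48]
  queue [32] -> pop 32, enqueue [31], visited so far: [8, 6, 30, 14, 48, 32]
  queue [31] -> pop 31, enqueue [none], visited so far: [8, 6, 30, 14, 48, 32, 31]
Result: [8, 6, 30, 14, 48, 32, 31]


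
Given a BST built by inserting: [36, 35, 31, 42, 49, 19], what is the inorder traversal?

Tree insertion order: [36, 35, 31, 42, 49, 19]
Tree (level-order array): [36, 35, 42, 31, None, None, 49, 19]
Inorder traversal: [19, 31, 35, 36, 42, 49]


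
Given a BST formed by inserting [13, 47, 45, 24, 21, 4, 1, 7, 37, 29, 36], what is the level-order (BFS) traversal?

Tree insertion order: [13, 47, 45, 24, 21, 4, 1, 7, 37, 29, 36]
Tree (level-order array): [13, 4, 47, 1, 7, 45, None, None, None, None, None, 24, None, 21, 37, None, None, 29, None, None, 36]
BFS from the root, enqueuing left then right child of each popped node:
  queue [13] -> pop 13, enqueue [4, 47], visited so far: [13]
  queue [4, 47] -> pop 4, enqueue [1, 7], visited so far: [13, 4]
  queue [47, 1, 7] -> pop 47, enqueue [45], visited so far: [13, 4, 47]
  queue [1, 7, 45] -> pop 1, enqueue [none], visited so far: [13, 4, 47, 1]
  queue [7, 45] -> pop 7, enqueue [none], visited so far: [13, 4, 47, 1, 7]
  queue [45] -> pop 45, enqueue [24], visited so far: [13, 4, 47, 1, 7, 45]
  queue [24] -> pop 24, enqueue [21, 37], visited so far: [13, 4, 47, 1, 7, 45, 24]
  queue [21, 37] -> pop 21, enqueue [none], visited so far: [13, 4, 47, 1, 7, 45, 24, 21]
  queue [37] -> pop 37, enqueue [29], visited so far: [13, 4, 47, 1, 7, 45, 24, 21, 37]
  queue [29] -> pop 29, enqueue [36], visited so far: [13, 4, 47, 1, 7, 45, 24, 21, 37, 29]
  queue [36] -> pop 36, enqueue [none], visited so far: [13, 4, 47, 1, 7, 45, 24, 21, 37, 29, 36]
Result: [13, 4, 47, 1, 7, 45, 24, 21, 37, 29, 36]


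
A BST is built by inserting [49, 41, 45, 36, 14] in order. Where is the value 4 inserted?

Starting tree (level order): [49, 41, None, 36, 45, 14]
Insertion path: 49 -> 41 -> 36 -> 14
Result: insert 4 as left child of 14
Final tree (level order): [49, 41, None, 36, 45, 14, None, None, None, 4]


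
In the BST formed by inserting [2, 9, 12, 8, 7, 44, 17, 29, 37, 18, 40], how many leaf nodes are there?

Tree built from: [2, 9, 12, 8, 7, 44, 17, 29, 37, 18, 40]
Tree (level-order array): [2, None, 9, 8, 12, 7, None, None, 44, None, None, 17, None, None, 29, 18, 37, None, None, None, 40]
Rule: A leaf has 0 children.
Per-node child counts:
  node 2: 1 child(ren)
  node 9: 2 child(ren)
  node 8: 1 child(ren)
  node 7: 0 child(ren)
  node 12: 1 child(ren)
  node 44: 1 child(ren)
  node 17: 1 child(ren)
  node 29: 2 child(ren)
  node 18: 0 child(ren)
  node 37: 1 child(ren)
  node 40: 0 child(ren)
Matching nodes: [7, 18, 40]
Count of leaf nodes: 3


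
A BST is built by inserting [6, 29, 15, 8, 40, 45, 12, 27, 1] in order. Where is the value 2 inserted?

Starting tree (level order): [6, 1, 29, None, None, 15, 40, 8, 27, None, 45, None, 12]
Insertion path: 6 -> 1
Result: insert 2 as right child of 1
Final tree (level order): [6, 1, 29, None, 2, 15, 40, None, None, 8, 27, None, 45, None, 12]


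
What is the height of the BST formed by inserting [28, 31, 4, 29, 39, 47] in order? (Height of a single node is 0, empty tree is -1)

Insertion order: [28, 31, 4, 29, 39, 47]
Tree (level-order array): [28, 4, 31, None, None, 29, 39, None, None, None, 47]
Compute height bottom-up (empty subtree = -1):
  height(4) = 1 + max(-1, -1) = 0
  height(29) = 1 + max(-1, -1) = 0
  height(47) = 1 + max(-1, -1) = 0
  height(39) = 1 + max(-1, 0) = 1
  height(31) = 1 + max(0, 1) = 2
  height(28) = 1 + max(0, 2) = 3
Height = 3


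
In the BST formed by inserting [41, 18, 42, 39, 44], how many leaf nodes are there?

Tree built from: [41, 18, 42, 39, 44]
Tree (level-order array): [41, 18, 42, None, 39, None, 44]
Rule: A leaf has 0 children.
Per-node child counts:
  node 41: 2 child(ren)
  node 18: 1 child(ren)
  node 39: 0 child(ren)
  node 42: 1 child(ren)
  node 44: 0 child(ren)
Matching nodes: [39, 44]
Count of leaf nodes: 2


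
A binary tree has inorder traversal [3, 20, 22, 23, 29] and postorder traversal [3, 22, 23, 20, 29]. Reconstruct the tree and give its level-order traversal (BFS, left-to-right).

Inorder:   [3, 20, 22, 23, 29]
Postorder: [3, 22, 23, 20, 29]
Algorithm: postorder visits root last, so walk postorder right-to-left;
each value is the root of the current inorder slice — split it at that
value, recurse on the right subtree first, then the left.
Recursive splits:
  root=29; inorder splits into left=[3, 20, 22, 23], right=[]
  root=20; inorder splits into left=[3], right=[22, 23]
  root=23; inorder splits into left=[22], right=[]
  root=22; inorder splits into left=[], right=[]
  root=3; inorder splits into left=[], right=[]
Reconstructed level-order: [29, 20, 3, 23, 22]


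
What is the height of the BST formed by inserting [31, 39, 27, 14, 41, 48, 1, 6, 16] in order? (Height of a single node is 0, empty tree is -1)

Insertion order: [31, 39, 27, 14, 41, 48, 1, 6, 16]
Tree (level-order array): [31, 27, 39, 14, None, None, 41, 1, 16, None, 48, None, 6]
Compute height bottom-up (empty subtree = -1):
  height(6) = 1 + max(-1, -1) = 0
  height(1) = 1 + max(-1, 0) = 1
  height(16) = 1 + max(-1, -1) = 0
  height(14) = 1 + max(1, 0) = 2
  height(27) = 1 + max(2, -1) = 3
  height(48) = 1 + max(-1, -1) = 0
  height(41) = 1 + max(-1, 0) = 1
  height(39) = 1 + max(-1, 1) = 2
  height(31) = 1 + max(3, 2) = 4
Height = 4


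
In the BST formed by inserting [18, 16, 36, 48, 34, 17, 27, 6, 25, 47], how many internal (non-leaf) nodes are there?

Tree built from: [18, 16, 36, 48, 34, 17, 27, 6, 25, 47]
Tree (level-order array): [18, 16, 36, 6, 17, 34, 48, None, None, None, None, 27, None, 47, None, 25]
Rule: An internal node has at least one child.
Per-node child counts:
  node 18: 2 child(ren)
  node 16: 2 child(ren)
  node 6: 0 child(ren)
  node 17: 0 child(ren)
  node 36: 2 child(ren)
  node 34: 1 child(ren)
  node 27: 1 child(ren)
  node 25: 0 child(ren)
  node 48: 1 child(ren)
  node 47: 0 child(ren)
Matching nodes: [18, 16, 36, 34, 27, 48]
Count of internal (non-leaf) nodes: 6


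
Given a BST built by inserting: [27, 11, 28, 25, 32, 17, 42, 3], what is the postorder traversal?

Tree insertion order: [27, 11, 28, 25, 32, 17, 42, 3]
Tree (level-order array): [27, 11, 28, 3, 25, None, 32, None, None, 17, None, None, 42]
Postorder traversal: [3, 17, 25, 11, 42, 32, 28, 27]


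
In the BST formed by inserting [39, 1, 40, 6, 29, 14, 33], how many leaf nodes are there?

Tree built from: [39, 1, 40, 6, 29, 14, 33]
Tree (level-order array): [39, 1, 40, None, 6, None, None, None, 29, 14, 33]
Rule: A leaf has 0 children.
Per-node child counts:
  node 39: 2 child(ren)
  node 1: 1 child(ren)
  node 6: 1 child(ren)
  node 29: 2 child(ren)
  node 14: 0 child(ren)
  node 33: 0 child(ren)
  node 40: 0 child(ren)
Matching nodes: [14, 33, 40]
Count of leaf nodes: 3


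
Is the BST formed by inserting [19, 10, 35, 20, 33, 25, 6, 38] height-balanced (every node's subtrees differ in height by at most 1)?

Tree (level-order array): [19, 10, 35, 6, None, 20, 38, None, None, None, 33, None, None, 25]
Definition: a tree is height-balanced if, at every node, |h(left) - h(right)| <= 1 (empty subtree has height -1).
Bottom-up per-node check:
  node 6: h_left=-1, h_right=-1, diff=0 [OK], height=0
  node 10: h_left=0, h_right=-1, diff=1 [OK], height=1
  node 25: h_left=-1, h_right=-1, diff=0 [OK], height=0
  node 33: h_left=0, h_right=-1, diff=1 [OK], height=1
  node 20: h_left=-1, h_right=1, diff=2 [FAIL (|-1-1|=2 > 1)], height=2
  node 38: h_left=-1, h_right=-1, diff=0 [OK], height=0
  node 35: h_left=2, h_right=0, diff=2 [FAIL (|2-0|=2 > 1)], height=3
  node 19: h_left=1, h_right=3, diff=2 [FAIL (|1-3|=2 > 1)], height=4
Node 20 violates the condition: |-1 - 1| = 2 > 1.
Result: Not balanced


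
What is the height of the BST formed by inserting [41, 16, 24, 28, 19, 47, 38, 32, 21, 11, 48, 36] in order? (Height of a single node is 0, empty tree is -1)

Insertion order: [41, 16, 24, 28, 19, 47, 38, 32, 21, 11, 48, 36]
Tree (level-order array): [41, 16, 47, 11, 24, None, 48, None, None, 19, 28, None, None, None, 21, None, 38, None, None, 32, None, None, 36]
Compute height bottom-up (empty subtree = -1):
  height(11) = 1 + max(-1, -1) = 0
  height(21) = 1 + max(-1, -1) = 0
  height(19) = 1 + max(-1, 0) = 1
  height(36) = 1 + max(-1, -1) = 0
  height(32) = 1 + max(-1, 0) = 1
  height(38) = 1 + max(1, -1) = 2
  height(28) = 1 + max(-1, 2) = 3
  height(24) = 1 + max(1, 3) = 4
  height(16) = 1 + max(0, 4) = 5
  height(48) = 1 + max(-1, -1) = 0
  height(47) = 1 + max(-1, 0) = 1
  height(41) = 1 + max(5, 1) = 6
Height = 6


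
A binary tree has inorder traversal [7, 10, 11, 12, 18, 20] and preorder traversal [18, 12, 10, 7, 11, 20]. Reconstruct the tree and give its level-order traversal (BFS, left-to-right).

Inorder:  [7, 10, 11, 12, 18, 20]
Preorder: [18, 12, 10, 7, 11, 20]
Algorithm: preorder visits root first, so consume preorder in order;
for each root, split the current inorder slice at that value into
left-subtree inorder and right-subtree inorder, then recurse.
Recursive splits:
  root=18; inorder splits into left=[7, 10, 11, 12], right=[20]
  root=12; inorder splits into left=[7, 10, 11], right=[]
  root=10; inorder splits into left=[7], right=[11]
  root=7; inorder splits into left=[], right=[]
  root=11; inorder splits into left=[], right=[]
  root=20; inorder splits into left=[], right=[]
Reconstructed level-order: [18, 12, 20, 10, 7, 11]


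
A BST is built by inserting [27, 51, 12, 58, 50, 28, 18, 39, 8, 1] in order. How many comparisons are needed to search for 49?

Search path for 49: 27 -> 51 -> 50 -> 28 -> 39
Found: False
Comparisons: 5


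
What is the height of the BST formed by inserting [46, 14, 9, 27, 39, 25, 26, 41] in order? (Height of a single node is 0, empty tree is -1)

Insertion order: [46, 14, 9, 27, 39, 25, 26, 41]
Tree (level-order array): [46, 14, None, 9, 27, None, None, 25, 39, None, 26, None, 41]
Compute height bottom-up (empty subtree = -1):
  height(9) = 1 + max(-1, -1) = 0
  height(26) = 1 + max(-1, -1) = 0
  height(25) = 1 + max(-1, 0) = 1
  height(41) = 1 + max(-1, -1) = 0
  height(39) = 1 + max(-1, 0) = 1
  height(27) = 1 + max(1, 1) = 2
  height(14) = 1 + max(0, 2) = 3
  height(46) = 1 + max(3, -1) = 4
Height = 4


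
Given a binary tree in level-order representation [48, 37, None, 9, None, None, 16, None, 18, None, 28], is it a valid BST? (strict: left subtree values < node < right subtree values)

Level-order array: [48, 37, None, 9, None, None, 16, None, 18, None, 28]
Validate using subtree bounds (lo, hi): at each node, require lo < value < hi,
then recurse left with hi=value and right with lo=value.
Preorder trace (stopping at first violation):
  at node 48 with bounds (-inf, +inf): OK
  at node 37 with bounds (-inf, 48): OK
  at node 9 with bounds (-inf, 37): OK
  at node 16 with bounds (9, 37): OK
  at node 18 with bounds (16, 37): OK
  at node 28 with bounds (18, 37): OK
No violation found at any node.
Result: Valid BST


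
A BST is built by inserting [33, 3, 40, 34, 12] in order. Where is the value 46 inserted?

Starting tree (level order): [33, 3, 40, None, 12, 34]
Insertion path: 33 -> 40
Result: insert 46 as right child of 40
Final tree (level order): [33, 3, 40, None, 12, 34, 46]


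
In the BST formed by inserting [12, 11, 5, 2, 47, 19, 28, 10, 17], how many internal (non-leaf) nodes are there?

Tree built from: [12, 11, 5, 2, 47, 19, 28, 10, 17]
Tree (level-order array): [12, 11, 47, 5, None, 19, None, 2, 10, 17, 28]
Rule: An internal node has at least one child.
Per-node child counts:
  node 12: 2 child(ren)
  node 11: 1 child(ren)
  node 5: 2 child(ren)
  node 2: 0 child(ren)
  node 10: 0 child(ren)
  node 47: 1 child(ren)
  node 19: 2 child(ren)
  node 17: 0 child(ren)
  node 28: 0 child(ren)
Matching nodes: [12, 11, 5, 47, 19]
Count of internal (non-leaf) nodes: 5


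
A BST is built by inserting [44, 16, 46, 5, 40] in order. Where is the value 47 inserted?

Starting tree (level order): [44, 16, 46, 5, 40]
Insertion path: 44 -> 46
Result: insert 47 as right child of 46
Final tree (level order): [44, 16, 46, 5, 40, None, 47]


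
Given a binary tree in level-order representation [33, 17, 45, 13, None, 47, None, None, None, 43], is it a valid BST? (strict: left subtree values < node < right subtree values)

Level-order array: [33, 17, 45, 13, None, 47, None, None, None, 43]
Validate using subtree bounds (lo, hi): at each node, require lo < value < hi,
then recurse left with hi=value and right with lo=value.
Preorder trace (stopping at first violation):
  at node 33 with bounds (-inf, +inf): OK
  at node 17 with bounds (-inf, 33): OK
  at node 13 with bounds (-inf, 17): OK
  at node 45 with bounds (33, +inf): OK
  at node 47 with bounds (33, 45): VIOLATION
Node 47 violates its bound: not (33 < 47 < 45).
Result: Not a valid BST


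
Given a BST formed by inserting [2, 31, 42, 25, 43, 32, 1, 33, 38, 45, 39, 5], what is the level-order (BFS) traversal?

Tree insertion order: [2, 31, 42, 25, 43, 32, 1, 33, 38, 45, 39, 5]
Tree (level-order array): [2, 1, 31, None, None, 25, 42, 5, None, 32, 43, None, None, None, 33, None, 45, None, 38, None, None, None, 39]
BFS from the root, enqueuing left then right child of each popped node:
  queue [2] -> pop 2, enqueue [1, 31], visited so far: [2]
  queue [1, 31] -> pop 1, enqueue [none], visited so far: [2, 1]
  queue [31] -> pop 31, enqueue [25, 42], visited so far: [2, 1, 31]
  queue [25, 42] -> pop 25, enqueue [5], visited so far: [2, 1, 31, 25]
  queue [42, 5] -> pop 42, enqueue [32, 43], visited so far: [2, 1, 31, 25, 42]
  queue [5, 32, 43] -> pop 5, enqueue [none], visited so far: [2, 1, 31, 25, 42, 5]
  queue [32, 43] -> pop 32, enqueue [33], visited so far: [2, 1, 31, 25, 42, 5, 32]
  queue [43, 33] -> pop 43, enqueue [45], visited so far: [2, 1, 31, 25, 42, 5, 32, 43]
  queue [33, 45] -> pop 33, enqueue [38], visited so far: [2, 1, 31, 25, 42, 5, 32, 43, 33]
  queue [45, 38] -> pop 45, enqueue [none], visited so far: [2, 1, 31, 25, 42, 5, 32, 43, 33, 45]
  queue [38] -> pop 38, enqueue [39], visited so far: [2, 1, 31, 25, 42, 5, 32, 43, 33, 45, 38]
  queue [39] -> pop 39, enqueue [none], visited so far: [2, 1, 31, 25, 42, 5, 32, 43, 33, 45, 38, 39]
Result: [2, 1, 31, 25, 42, 5, 32, 43, 33, 45, 38, 39]


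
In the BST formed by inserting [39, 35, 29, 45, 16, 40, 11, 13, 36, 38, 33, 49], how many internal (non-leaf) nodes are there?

Tree built from: [39, 35, 29, 45, 16, 40, 11, 13, 36, 38, 33, 49]
Tree (level-order array): [39, 35, 45, 29, 36, 40, 49, 16, 33, None, 38, None, None, None, None, 11, None, None, None, None, None, None, 13]
Rule: An internal node has at least one child.
Per-node child counts:
  node 39: 2 child(ren)
  node 35: 2 child(ren)
  node 29: 2 child(ren)
  node 16: 1 child(ren)
  node 11: 1 child(ren)
  node 13: 0 child(ren)
  node 33: 0 child(ren)
  node 36: 1 child(ren)
  node 38: 0 child(ren)
  node 45: 2 child(ren)
  node 40: 0 child(ren)
  node 49: 0 child(ren)
Matching nodes: [39, 35, 29, 16, 11, 36, 45]
Count of internal (non-leaf) nodes: 7


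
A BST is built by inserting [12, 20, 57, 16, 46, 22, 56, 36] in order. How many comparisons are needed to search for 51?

Search path for 51: 12 -> 20 -> 57 -> 46 -> 56
Found: False
Comparisons: 5


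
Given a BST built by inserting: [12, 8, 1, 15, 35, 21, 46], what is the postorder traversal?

Tree insertion order: [12, 8, 1, 15, 35, 21, 46]
Tree (level-order array): [12, 8, 15, 1, None, None, 35, None, None, 21, 46]
Postorder traversal: [1, 8, 21, 46, 35, 15, 12]


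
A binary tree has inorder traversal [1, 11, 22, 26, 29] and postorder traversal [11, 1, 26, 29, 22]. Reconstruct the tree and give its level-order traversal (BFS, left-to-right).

Inorder:   [1, 11, 22, 26, 29]
Postorder: [11, 1, 26, 29, 22]
Algorithm: postorder visits root last, so walk postorder right-to-left;
each value is the root of the current inorder slice — split it at that
value, recurse on the right subtree first, then the left.
Recursive splits:
  root=22; inorder splits into left=[1, 11], right=[26, 29]
  root=29; inorder splits into left=[26], right=[]
  root=26; inorder splits into left=[], right=[]
  root=1; inorder splits into left=[], right=[11]
  root=11; inorder splits into left=[], right=[]
Reconstructed level-order: [22, 1, 29, 11, 26]


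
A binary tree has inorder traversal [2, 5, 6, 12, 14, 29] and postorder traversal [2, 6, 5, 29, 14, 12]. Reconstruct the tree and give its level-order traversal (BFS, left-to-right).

Inorder:   [2, 5, 6, 12, 14, 29]
Postorder: [2, 6, 5, 29, 14, 12]
Algorithm: postorder visits root last, so walk postorder right-to-left;
each value is the root of the current inorder slice — split it at that
value, recurse on the right subtree first, then the left.
Recursive splits:
  root=12; inorder splits into left=[2, 5, 6], right=[14, 29]
  root=14; inorder splits into left=[], right=[29]
  root=29; inorder splits into left=[], right=[]
  root=5; inorder splits into left=[2], right=[6]
  root=6; inorder splits into left=[], right=[]
  root=2; inorder splits into left=[], right=[]
Reconstructed level-order: [12, 5, 14, 2, 6, 29]


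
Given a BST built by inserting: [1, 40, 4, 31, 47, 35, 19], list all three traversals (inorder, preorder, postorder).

Tree insertion order: [1, 40, 4, 31, 47, 35, 19]
Tree (level-order array): [1, None, 40, 4, 47, None, 31, None, None, 19, 35]
Inorder (L, root, R): [1, 4, 19, 31, 35, 40, 47]
Preorder (root, L, R): [1, 40, 4, 31, 19, 35, 47]
Postorder (L, R, root): [19, 35, 31, 4, 47, 40, 1]


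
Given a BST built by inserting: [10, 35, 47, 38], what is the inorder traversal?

Tree insertion order: [10, 35, 47, 38]
Tree (level-order array): [10, None, 35, None, 47, 38]
Inorder traversal: [10, 35, 38, 47]


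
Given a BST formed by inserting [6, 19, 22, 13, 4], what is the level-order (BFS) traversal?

Tree insertion order: [6, 19, 22, 13, 4]
Tree (level-order array): [6, 4, 19, None, None, 13, 22]
BFS from the root, enqueuing left then right child of each popped node:
  queue [6] -> pop 6, enqueue [4, 19], visited so far: [6]
  queue [4, 19] -> pop 4, enqueue [none], visited so far: [6, 4]
  queue [19] -> pop 19, enqueue [13, 22], visited so far: [6, 4, 19]
  queue [13, 22] -> pop 13, enqueue [none], visited so far: [6, 4, 19, 13]
  queue [22] -> pop 22, enqueue [none], visited so far: [6, 4, 19, 13, 22]
Result: [6, 4, 19, 13, 22]
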